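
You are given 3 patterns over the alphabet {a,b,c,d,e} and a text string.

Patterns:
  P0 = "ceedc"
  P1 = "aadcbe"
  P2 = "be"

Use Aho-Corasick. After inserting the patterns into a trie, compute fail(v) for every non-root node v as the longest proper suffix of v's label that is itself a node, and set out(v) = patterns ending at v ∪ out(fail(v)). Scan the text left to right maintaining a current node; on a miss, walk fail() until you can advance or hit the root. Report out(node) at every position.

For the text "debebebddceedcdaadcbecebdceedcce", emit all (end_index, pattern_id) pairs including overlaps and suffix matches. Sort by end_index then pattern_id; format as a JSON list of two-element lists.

Construct AC machine:
Trie nodes:
  0='ε' goto a→6 b→12 c→1
  1='c' goto e→2
  2='ce' goto e→3
  3='cee' goto d→4
  4='ceed' goto c→5
  5='ceedc' goto ·  [P0 ends]
  6='a' goto a→7
  7='aa' goto d→8
  8='aad' goto c→9
  9='aadc' goto b→10
  10='aadcb' goto e→11
  11='aadcbe' goto ·  [P1 ends]
  12='b' goto e→13
  13='be' goto ·  [P2 ends]

BFS fail/out derivation:
  n1('c'): parent n0 fail=0; on 'c' 0 → fail=0;  out ∅∪∅=∅
  n6('a'): parent n0 fail=0; on 'a' 0 → fail=0;  out ∅∪∅=∅
  n12('b'): parent n0 fail=0; on 'b' 0 → fail=0;  out ∅∪∅=∅
  n2('ce'): parent n1 fail=0; on 'e' 0 → fail=0;  out ∅∪∅=∅
  n7('aa'): parent n6 fail=0; on 'a' 0 → fail=6;  out ∅∪∅=∅
  n13('be'): parent n12 fail=0; on 'e' 0 → fail=0;  out {2}∪∅={2}
  n3('cee'): parent n2 fail=0; on 'e' 0 → fail=0;  out ∅∪∅=∅
  n8('aad'): parent n7 fail=6; on 'd' 6→0 → fail=0;  out ∅∪∅=∅
  n4('ceed'): parent n3 fail=0; on 'd' 0 → fail=0;  out ∅∪∅=∅
  n9('aadc'): parent n8 fail=0; on 'c' 0 → fail=1;  out ∅∪∅=∅
  n5('ceedc'): parent n4 fail=0; on 'c' 0 → fail=1;  out {0}∪∅={0}
  n10('aadcb'): parent n9 fail=1; on 'b' 1→0 → fail=12;  out ∅∪∅=∅
  n11('aadcbe'): parent n10 fail=12; on 'e' 12 → fail=13;  out {1}∪{2}={1,2}

Scan:
pos 0 'd': at 0
pos 1 'e': at 0
pos 2 'b': at 12
pos 3 'e': at 13  → match P2@[2:3]
pos 4 'b': at 12 (via fail)
pos 5 'e': at 13  → match P2@[4:5]
pos 6 'b': at 12 (via fail)
pos 7 'd': at 0 (via fail)
pos 8 'd': at 0
pos 9 'c': at 1
pos 10 'e': at 2
pos 11 'e': at 3
pos 12 'd': at 4
pos 13 'c': at 5  → match P0@[9:13]
pos 14 'd': at 0 (via fail)
pos 15 'a': at 6
pos 16 'a': at 7
pos 17 'd': at 8
pos 18 'c': at 9
pos 19 'b': at 10
pos 20 'e': at 11  → match P1@[15:20],P2@[19:20]
pos 21 'c': at 1 (via fail)
pos 22 'e': at 2
pos 23 'b': at 12 (via fail)
pos 24 'd': at 0 (via fail)
pos 25 'c': at 1
pos 26 'e': at 2
pos 27 'e': at 3
pos 28 'd': at 4
pos 29 'c': at 5  → match P0@[25:29]
pos 30 'c': at 1 (via fail)
pos 31 'e': at 2

Matches: [[3,2],[5,2],[13,0],[20,1],[20,2],[29,0]]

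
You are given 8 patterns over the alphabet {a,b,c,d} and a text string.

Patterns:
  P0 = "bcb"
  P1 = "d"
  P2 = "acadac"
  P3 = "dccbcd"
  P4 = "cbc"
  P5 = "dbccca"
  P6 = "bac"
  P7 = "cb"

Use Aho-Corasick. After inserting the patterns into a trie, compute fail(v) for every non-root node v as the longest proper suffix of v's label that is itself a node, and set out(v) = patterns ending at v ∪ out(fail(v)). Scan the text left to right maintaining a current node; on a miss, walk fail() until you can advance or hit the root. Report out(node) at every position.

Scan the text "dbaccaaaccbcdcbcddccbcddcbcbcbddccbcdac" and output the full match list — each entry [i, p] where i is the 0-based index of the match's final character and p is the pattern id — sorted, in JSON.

Build:
Trie (insert patterns):
  0='ε' goto a→5 b→1 c→16 d→4
  1='b' goto a→24 c→2
  2='bc' goto b→3
  3='bcb' goto ·  [P0 ends]
  4='d' goto b→19 c→11  [P1 ends]
  5='a' goto c→6
  6='ac' goto a→7
  7='aca' goto d→8
  8='acad' goto a→9
  9='acada' goto c→10
  10='acadac' goto ·  [P2 ends]
  11='dc' goto c→12
  12='dcc' goto b→13
  13='dccb' goto c→14
  14='dccbc' goto d→15
  15='dccbcd' goto ·  [P3 ends]
  16='c' goto b→17
  17='cb' goto c→18  [P7 ends]
  18='cbc' goto ·  [P4 ends]
  19='db' goto c→20
  20='dbc' goto c→21
  21='dbcc' goto c→22
  22='dbccc' goto a→23
  23='dbccca' goto ·  [P5 ends]
  24='ba' goto c→25
  25='bac' goto ·  [P6 ends]

Failure links (BFS by depth):
  n1('b'): parent n0 fail=0; on 'b' 0 → fail=0;  out ∅∪∅=∅
  n4('d'): parent n0 fail=0; on 'd' 0 → fail=0;  out {1}∪∅={1}
  n5('a'): parent n0 fail=0; on 'a' 0 → fail=0;  out ∅∪∅=∅
  n16('c'): parent n0 fail=0; on 'c' 0 → fail=0;  out ∅∪∅=∅
  n2('bc'): parent n1 fail=0; on 'c' 0 → fail=16;  out ∅∪∅=∅
  n6('ac'): parent n5 fail=0; on 'c' 0 → fail=16;  out ∅∪∅=∅
  n11('dc'): parent n4 fail=0; on 'c' 0 → fail=16;  out ∅∪∅=∅
  n17('cb'): parent n16 fail=0; on 'b' 0 → fail=1;  out {7}∪∅={7}
  n19('db'): parent n4 fail=0; on 'b' 0 → fail=1;  out ∅∪∅=∅
  n24('ba'): parent n1 fail=0; on 'a' 0 → fail=5;  out ∅∪∅=∅
  n3('bcb'): parent n2 fail=16; on 'b' 16 → fail=17;  out {0}∪{7}={0,7}
  n7('aca'): parent n6 fail=16; on 'a' 16→0 → fail=5;  out ∅∪∅=∅
  n12('dcc'): parent n11 fail=16; on 'c' 16→0 → fail=16;  out ∅∪∅=∅
  n18('cbc'): parent n17 fail=1; on 'c' 1 → fail=2;  out {4}∪∅={4}
  n20('dbc'): parent n19 fail=1; on 'c' 1 → fail=2;  out ∅∪∅=∅
  n25('bac'): parent n24 fail=5; on 'c' 5 → fail=6;  out {6}∪∅={6}
  n8('acad'): parent n7 fail=5; on 'd' 5→0 → fail=4;  out ∅∪{1}={1}
  n13('dccb'): parent n12 fail=16; on 'b' 16 → fail=17;  out ∅∪{7}={7}
  n21('dbcc'): parent n20 fail=2; on 'c' 2→16→0 → fail=16;  out ∅∪∅=∅
  n9('acada'): parent n8 fail=4; on 'a' 4→0 → fail=5;  out ∅∪∅=∅
  n14('dccbc'): parent n13 fail=17; on 'c' 17 → fail=18;  out ∅∪{4}={4}
  n22('dbccc'): parent n21 fail=16; on 'c' 16→0 → fail=16;  out ∅∪∅=∅
  n10('acadac'): parent n9 fail=5; on 'c' 5 → fail=6;  out {2}∪∅={2}
  n15('dccbcd'): parent n14 fail=18; on 'd' 18→2→16→0 → fail=4;  out {3}∪{1}={1,3}
  n23('dbccca'): parent n22 fail=16; on 'a' 16→0 → fail=5;  out {5}∪∅={5}

Run:
pos 0 'd': at 4  ** P1@[0:0]
pos 1 'b': at 19
pos 2 'a': at 24 (fail-walked)
pos 3 'c': at 25  ** P6@[1:3]
pos 4 'c': at 16 (fail-walked)
pos 5 'a': at 5 (fail-walked)
pos 6 'a': at 5 (fail-walked)
pos 7 'a': at 5 (fail-walked)
pos 8 'c': at 6
pos 9 'c': at 16 (fail-walked)
pos 10 'b': at 17  ** P7@[9:10]
pos 11 'c': at 18  ** P4@[9:11]
pos 12 'd': at 4 (fail-walked)  ** P1@[12:12]
pos 13 'c': at 11
pos 14 'b': at 17 (fail-walked)  ** P7@[13:14]
pos 15 'c': at 18  ** P4@[13:15]
pos 16 'd': at 4 (fail-walked)  ** P1@[16:16]
pos 17 'd': at 4 (fail-walked)  ** P1@[17:17]
pos 18 'c': at 11
pos 19 'c': at 12
pos 20 'b': at 13  ** P7@[19:20]
pos 21 'c': at 14  ** P4@[19:21]
pos 22 'd': at 15  ** P1@[22:22],P3@[17:22]
pos 23 'd': at 4 (fail-walked)  ** P1@[23:23]
pos 24 'c': at 11
pos 25 'b': at 17 (fail-walked)  ** P7@[24:25]
pos 26 'c': at 18  ** P4@[24:26]
pos 27 'b': at 3 (fail-walked)  ** P0@[25:27],P7@[26:27]
pos 28 'c': at 18 (fail-walked)  ** P4@[26:28]
pos 29 'b': at 3 (fail-walked)  ** P0@[27:29],P7@[28:29]
pos 30 'd': at 4 (fail-walked)  ** P1@[30:30]
pos 31 'd': at 4 (fail-walked)  ** P1@[31:31]
pos 32 'c': at 11
pos 33 'c': at 12
pos 34 'b': at 13  ** P7@[33:34]
pos 35 'c': at 14  ** P4@[33:35]
pos 36 'd': at 15  ** P1@[36:36],P3@[31:36]
pos 37 'a': at 5 (fail-walked)
pos 38 'c': at 6

All matches (sorted): [[0,1],[3,6],[10,7],[11,4],[12,1],[14,7],[15,4],[16,1],[17,1],[20,7],[21,4],[22,1],[22,3],[23,1],[25,7],[26,4],[27,0],[27,7],[28,4],[29,0],[29,7],[30,1],[31,1],[34,7],[35,4],[36,1],[36,3]]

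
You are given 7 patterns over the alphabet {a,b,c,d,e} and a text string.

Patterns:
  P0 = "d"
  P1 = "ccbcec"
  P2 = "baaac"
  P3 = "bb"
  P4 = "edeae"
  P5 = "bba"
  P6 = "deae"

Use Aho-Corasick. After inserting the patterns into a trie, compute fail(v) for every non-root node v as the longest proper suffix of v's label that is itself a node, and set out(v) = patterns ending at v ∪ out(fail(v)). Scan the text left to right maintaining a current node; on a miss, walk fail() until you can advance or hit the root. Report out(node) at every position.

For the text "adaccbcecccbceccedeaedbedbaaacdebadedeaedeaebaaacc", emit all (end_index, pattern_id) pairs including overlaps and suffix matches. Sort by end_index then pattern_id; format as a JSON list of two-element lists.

Construct AC machine:
Trie (insert patterns):
  n0 'ε': b→8 c→2 d→1 e→14
  n1 'd': e→20  ←P0
  n2 'c': c→3
  n3 'cc': b→4
  n4 'ccb': c→5
  n5 'ccbc': e→6
  n6 'ccbce': c→7
  n7 'ccbcec': ·  ←P1
  n8 'b': a→9 b→13
  n9 'ba': a→10
  n10 'baa': a→11
  n11 'baaa': c→12
  n12 'baaac': ·  ←P2
  n13 'bb': a→19  ←P3
  n14 'e': d→15
  n15 'ed': e→16
  n16 'ede': a→17
  n17 'edea': e→18
  n18 'edeae': ·  ←P4
  n19 'bba': ·  ←P5
  n20 'de': a→21
  n21 'dea': e→22
  n22 'deae': ·  ←P6

Failure links (BFS by depth):
  fail(1) 'd': from fail(0)=0 chase 'd': 0 ⇒ 0;  out={0}∪out(0)={0}
  fail(2) 'c': from fail(0)=0 chase 'c': 0 ⇒ 0;  out=∅∪out(0)=∅
  fail(8) 'b': from fail(0)=0 chase 'b': 0 ⇒ 0;  out=∅∪out(0)=∅
  fail(14) 'e': from fail(0)=0 chase 'e': 0 ⇒ 0;  out=∅∪out(0)=∅
  fail(3) 'cc': from fail(2)=0 chase 'c': 0 ⇒ 2;  out=∅∪out(2)=∅
  fail(9) 'ba': from fail(8)=0 chase 'a': 0 ⇒ 0;  out=∅∪out(0)=∅
  fail(13) 'bb': from fail(8)=0 chase 'b': 0 ⇒ 8;  out={3}∪out(8)={3}
  fail(15) 'ed': from fail(14)=0 chase 'd': 0 ⇒ 1;  out=∅∪out(1)={0}
  fail(20) 'de': from fail(1)=0 chase 'e': 0 ⇒ 14;  out=∅∪out(14)=∅
  fail(4) 'ccb': from fail(3)=2 chase 'b': 2→0 ⇒ 8;  out=∅∪out(8)=∅
  fail(10) 'baa': from fail(9)=0 chase 'a': 0 ⇒ 0;  out=∅∪out(0)=∅
  fail(16) 'ede': from fail(15)=1 chase 'e': 1 ⇒ 20;  out=∅∪out(20)=∅
  fail(19) 'bba': from fail(13)=8 chase 'a': 8 ⇒ 9;  out={5}∪out(9)={5}
  fail(21) 'dea': from fail(20)=14 chase 'a': 14→0 ⇒ 0;  out=∅∪out(0)=∅
  fail(5) 'ccbc': from fail(4)=8 chase 'c': 8→0 ⇒ 2;  out=∅∪out(2)=∅
  fail(11) 'baaa': from fail(10)=0 chase 'a': 0 ⇒ 0;  out=∅∪out(0)=∅
  fail(17) 'edea': from fail(16)=20 chase 'a': 20 ⇒ 21;  out=∅∪out(21)=∅
  fail(22) 'deae': from fail(21)=0 chase 'e': 0 ⇒ 14;  out={6}∪out(14)={6}
  fail(6) 'ccbce': from fail(5)=2 chase 'e': 2→0 ⇒ 14;  out=∅∪out(14)=∅
  fail(12) 'baaac': from fail(11)=0 chase 'c': 0 ⇒ 2;  out={2}∪out(2)={2}
  fail(18) 'edeae': from fail(17)=21 chase 'e': 21 ⇒ 22;  out={4}∪out(22)={4,6}
  fail(7) 'ccbcec': from fail(6)=14 chase 'c': 14→0 ⇒ 2;  out={1}∪out(2)={1}

Run:
i=0 'a': node 0→0
i=1 'd': node 0→1  ** P0@[1:1]
i=2 'a': node 1→0 ·f
i=3 'c': node 0→2
i=4 'c': node 2→3
i=5 'b': node 3→4
i=6 'c': node 4→5
i=7 'e': node 5→6
i=8 'c': node 6→7  ** P1@[3:8]
i=9 'c': node 7→3 ·f
i=10 'c': node 3→3 ·f
i=11 'b': node 3→4
i=12 'c': node 4→5
i=13 'e': node 5→6
i=14 'c': node 6→7  ** P1@[9:14]
i=15 'c': node 7→3 ·f
i=16 'e': node 3→14 ·f
i=17 'd': node 14→15  ** P0@[17:17]
i=18 'e': node 15→16
i=19 'a': node 16→17
i=20 'e': node 17→18  ** P4@[16:20],P6@[17:20]
i=21 'd': node 18→15 ·f  ** P0@[21:21]
i=22 'b': node 15→8 ·f
i=23 'e': node 8→14 ·f
i=24 'd': node 14→15  ** P0@[24:24]
i=25 'b': node 15→8 ·f
i=26 'a': node 8→9
i=27 'a': node 9→10
i=28 'a': node 10→11
i=29 'c': node 11→12  ** P2@[25:29]
i=30 'd': node 12→1 ·f  ** P0@[30:30]
i=31 'e': node 1→20
i=32 'b': node 20→8 ·f
i=33 'a': node 8→9
i=34 'd': node 9→1 ·f  ** P0@[34:34]
i=35 'e': node 1→20
i=36 'd': node 20→15 ·f  ** P0@[36:36]
i=37 'e': node 15→16
i=38 'a': node 16→17
i=39 'e': node 17→18  ** P4@[35:39],P6@[36:39]
i=40 'd': node 18→15 ·f  ** P0@[40:40]
i=41 'e': node 15→16
i=42 'a': node 16→17
i=43 'e': node 17→18  ** P4@[39:43],P6@[40:43]
i=44 'b': node 18→8 ·f
i=45 'a': node 8→9
i=46 'a': node 9→10
i=47 'a': node 10→11
i=48 'c': node 11→12  ** P2@[44:48]
i=49 'c': node 12→3 ·f

Result: [[1,0],[8,1],[14,1],[17,0],[20,4],[20,6],[21,0],[24,0],[29,2],[30,0],[34,0],[36,0],[39,4],[39,6],[40,0],[43,4],[43,6],[48,2]]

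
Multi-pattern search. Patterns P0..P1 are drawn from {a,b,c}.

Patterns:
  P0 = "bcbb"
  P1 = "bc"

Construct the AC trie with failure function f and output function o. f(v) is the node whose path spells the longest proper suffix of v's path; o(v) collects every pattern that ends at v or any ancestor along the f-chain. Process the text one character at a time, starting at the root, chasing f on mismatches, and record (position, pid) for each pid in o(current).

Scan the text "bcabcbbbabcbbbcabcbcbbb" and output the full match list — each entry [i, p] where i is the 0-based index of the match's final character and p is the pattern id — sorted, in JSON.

Build:
Trie nodes:
  0='ε' goto b→1
  1='b' goto c→2
  2='bc' goto b→3  ←P1
  3='bcb' goto b→4
  4='bcbb' goto ·  ←P0

BFS fail/out derivation:
  fail(1) 'b': from fail(0)=0 chase 'b': 0 ⇒ 0;  out=∅∪out(0)=∅
  fail(2) 'bc': from fail(1)=0 chase 'c': 0 ⇒ 0;  out={1}∪out(0)={1}
  fail(3) 'bcb': from fail(2)=0 chase 'b': 0 ⇒ 1;  out=∅∪out(1)=∅
  fail(4) 'bcbb': from fail(3)=1 chase 'b': 1→0 ⇒ 1;  out={0}∪out(1)={0}

Run:
[0] read 'b'  n0⇒n1
[1] read 'c'  n1⇒n2  emit P1@[0:1]
[2] read 'a'  n2⇒n0 (via fail)
[3] read 'b'  n0⇒n1
[4] read 'c'  n1⇒n2  emit P1@[3:4]
[5] read 'b'  n2⇒n3
[6] read 'b'  n3⇒n4  emit P0@[3:6]
[7] read 'b'  n4⇒n1 (via fail)
[8] read 'a'  n1⇒n0 (via fail)
[9] read 'b'  n0⇒n1
[10] read 'c'  n1⇒n2  emit P1@[9:10]
[11] read 'b'  n2⇒n3
[12] read 'b'  n3⇒n4  emit P0@[9:12]
[13] read 'b'  n4⇒n1 (via fail)
[14] read 'c'  n1⇒n2  emit P1@[13:14]
[15] read 'a'  n2⇒n0 (via fail)
[16] read 'b'  n0⇒n1
[17] read 'c'  n1⇒n2  emit P1@[16:17]
[18] read 'b'  n2⇒n3
[19] read 'c'  n3⇒n2 (via fail)  emit P1@[18:19]
[20] read 'b'  n2⇒n3
[21] read 'b'  n3⇒n4  emit P0@[18:21]
[22] read 'b'  n4⇒n1 (via fail)

All matches (sorted): [[1,1],[4,1],[6,0],[10,1],[12,0],[14,1],[17,1],[19,1],[21,0]]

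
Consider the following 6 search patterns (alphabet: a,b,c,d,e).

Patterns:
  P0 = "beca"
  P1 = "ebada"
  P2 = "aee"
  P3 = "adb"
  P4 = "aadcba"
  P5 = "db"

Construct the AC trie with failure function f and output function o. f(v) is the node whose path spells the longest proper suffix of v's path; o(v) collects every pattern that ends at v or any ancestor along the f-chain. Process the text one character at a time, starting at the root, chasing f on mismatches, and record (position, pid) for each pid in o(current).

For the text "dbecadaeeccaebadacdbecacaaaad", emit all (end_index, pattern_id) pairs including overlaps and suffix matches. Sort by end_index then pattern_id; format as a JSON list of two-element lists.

Build:
Trie (insert patterns):
  0='ε' goto a→10 b→1 d→20 e→5
  1='b' goto e→2
  2='be' goto c→3
  3='bec' goto a→4
  4='beca' goto ·  [P0 ends]
  5='e' goto b→6
  6='eb' goto a→7
  7='eba' goto d→8
  8='ebad' goto a→9
  9='ebada' goto ·  [P1 ends]
  10='a' goto a→15 d→13 e→11
  11='ae' goto e→12
  12='aee' goto ·  [P2 ends]
  13='ad' goto b→14
  14='adb' goto ·  [P3 ends]
  15='aa' goto d→16
  16='aad' goto c→17
  17='aadc' goto b→18
  18='aadcb' goto a→19
  19='aadcba' goto ·  [P4 ends]
  20='d' goto b→21
  21='db' goto ·  [P5 ends]

Failure links (BFS by depth):
  fail(1) 'b': from fail(0)=0 chase 'b': 0 ⇒ 0;  out=∅∪out(0)=∅
  fail(5) 'e': from fail(0)=0 chase 'e': 0 ⇒ 0;  out=∅∪out(0)=∅
  fail(10) 'a': from fail(0)=0 chase 'a': 0 ⇒ 0;  out=∅∪out(0)=∅
  fail(20) 'd': from fail(0)=0 chase 'd': 0 ⇒ 0;  out=∅∪out(0)=∅
  fail(2) 'be': from fail(1)=0 chase 'e': 0 ⇒ 5;  out=∅∪out(5)=∅
  fail(6) 'eb': from fail(5)=0 chase 'b': 0 ⇒ 1;  out=∅∪out(1)=∅
  fail(11) 'ae': from fail(10)=0 chase 'e': 0 ⇒ 5;  out=∅∪out(5)=∅
  fail(13) 'ad': from fail(10)=0 chase 'd': 0 ⇒ 20;  out=∅∪out(20)=∅
  fail(15) 'aa': from fail(10)=0 chase 'a': 0 ⇒ 10;  out=∅∪out(10)=∅
  fail(21) 'db': from fail(20)=0 chase 'b': 0 ⇒ 1;  out={5}∪out(1)={5}
  fail(3) 'bec': from fail(2)=5 chase 'c': 5→0 ⇒ 0;  out=∅∪out(0)=∅
  fail(7) 'eba': from fail(6)=1 chase 'a': 1→0 ⇒ 10;  out=∅∪out(10)=∅
  fail(12) 'aee': from fail(11)=5 chase 'e': 5→0 ⇒ 5;  out={2}∪out(5)={2}
  fail(14) 'adb': from fail(13)=20 chase 'b': 20 ⇒ 21;  out={3}∪out(21)={3,5}
  fail(16) 'aad': from fail(15)=10 chase 'd': 10 ⇒ 13;  out=∅∪out(13)=∅
  fail(4) 'beca': from fail(3)=0 chase 'a': 0 ⇒ 10;  out={0}∪out(10)={0}
  fail(8) 'ebad': from fail(7)=10 chase 'd': 10 ⇒ 13;  out=∅∪out(13)=∅
  fail(17) 'aadc': from fail(16)=13 chase 'c': 13→20→0 ⇒ 0;  out=∅∪out(0)=∅
  fail(9) 'ebada': from fail(8)=13 chase 'a': 13→20→0 ⇒ 10;  out={1}∪out(10)={1}
  fail(18) 'aadcb': from fail(17)=0 chase 'b': 0 ⇒ 1;  out=∅∪out(1)=∅
  fail(19) 'aadcba': from fail(18)=1 chase 'a': 1→0 ⇒ 10;  out={4}∪out(10)={4}

Scan:
[0] read 'd'  n0⇒n20
[1] read 'b'  n20⇒n21  ** P5@[0:1]
[2] read 'e'  n21⇒n2 ·f
[3] read 'c'  n2⇒n3
[4] read 'a'  n3⇒n4  ** P0@[1:4]
[5] read 'd'  n4⇒n13 ·f
[6] read 'a'  n13⇒n10 ·f
[7] read 'e'  n10⇒n11
[8] read 'e'  n11⇒n12  ** P2@[6:8]
[9] read 'c'  n12⇒n0 ·f
[10] read 'c'  n0⇒n0
[11] read 'a'  n0⇒n10
[12] read 'e'  n10⇒n11
[13] read 'b'  n11⇒n6 ·f
[14] read 'a'  n6⇒n7
[15] read 'd'  n7⇒n8
[16] read 'a'  n8⇒n9  ** P1@[12:16]
[17] read 'c'  n9⇒n0 ·f
[18] read 'd'  n0⇒n20
[19] read 'b'  n20⇒n21  ** P5@[18:19]
[20] read 'e'  n21⇒n2 ·f
[21] read 'c'  n2⇒n3
[22] read 'a'  n3⇒n4  ** P0@[19:22]
[23] read 'c'  n4⇒n0 ·f
[24] read 'a'  n0⇒n10
[25] read 'a'  n10⇒n15
[26] read 'a'  n15⇒n15 ·f
[27] read 'a'  n15⇒n15 ·f
[28] read 'd'  n15⇒n16

All matches (sorted): [[1,5],[4,0],[8,2],[16,1],[19,5],[22,0]]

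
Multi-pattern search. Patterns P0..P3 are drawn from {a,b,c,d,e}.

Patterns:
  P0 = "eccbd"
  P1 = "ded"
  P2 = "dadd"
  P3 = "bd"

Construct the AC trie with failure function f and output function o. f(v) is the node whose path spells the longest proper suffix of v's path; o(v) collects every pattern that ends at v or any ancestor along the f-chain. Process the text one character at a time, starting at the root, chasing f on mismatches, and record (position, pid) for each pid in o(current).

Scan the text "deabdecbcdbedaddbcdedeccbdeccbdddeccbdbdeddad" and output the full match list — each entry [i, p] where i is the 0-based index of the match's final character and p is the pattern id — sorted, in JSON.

Construct AC machine:
Trie nodes:
  n0 'ε': b→12 d→6 e→1
  n1 'e': c→2
  n2 'ec': c→3
  n3 'ecc': b→4
  n4 'eccb': d→5
  n5 'eccbd': ·  [P0 ends]
  n6 'd': a→9 e→7
  n7 'de': d→8
  n8 'ded': ·  [P1 ends]
  n9 'da': d→10
  n10 'dad': d→11
  n11 'dadd': ·  [P2 ends]
  n12 'b': d→13
  n13 'bd': ·  [P3 ends]

Failure links (BFS by depth):
  n1('e'): parent n0 fail=0; on 'e' 0 → fail=0;  out ∅∪∅=∅
  n6('d'): parent n0 fail=0; on 'd' 0 → fail=0;  out ∅∪∅=∅
  n12('b'): parent n0 fail=0; on 'b' 0 → fail=0;  out ∅∪∅=∅
  n2('ec'): parent n1 fail=0; on 'c' 0 → fail=0;  out ∅∪∅=∅
  n7('de'): parent n6 fail=0; on 'e' 0 → fail=1;  out ∅∪∅=∅
  n9('da'): parent n6 fail=0; on 'a' 0 → fail=0;  out ∅∪∅=∅
  n13('bd'): parent n12 fail=0; on 'd' 0 → fail=6;  out {3}∪∅={3}
  n3('ecc'): parent n2 fail=0; on 'c' 0 → fail=0;  out ∅∪∅=∅
  n8('ded'): parent n7 fail=1; on 'd' 1→0 → fail=6;  out {1}∪∅={1}
  n10('dad'): parent n9 fail=0; on 'd' 0 → fail=6;  out ∅∪∅=∅
  n4('eccb'): parent n3 fail=0; on 'b' 0 → fail=12;  out ∅∪∅=∅
  n11('dadd'): parent n10 fail=6; on 'd' 6→0 → fail=6;  out {2}∪∅={2}
  n5('eccbd'): parent n4 fail=12; on 'd' 12 → fail=13;  out {0}∪{3}={0,3}

Run:
pos 0 'd': at 6
pos 1 'e': at 7
pos 2 'a': at 0 ·f
pos 3 'b': at 12
pos 4 'd': at 13  ** P3@[3:4]
pos 5 'e': at 7 ·f
pos 6 'c': at 2 ·f
pos 7 'b': at 12 ·f
pos 8 'c': at 0 ·f
pos 9 'd': at 6
pos 10 'b': at 12 ·f
pos 11 'e': at 1 ·f
pos 12 'd': at 6 ·f
pos 13 'a': at 9
pos 14 'd': at 10
pos 15 'd': at 11  ** P2@[12:15]
pos 16 'b': at 12 ·f
pos 17 'c': at 0 ·f
pos 18 'd': at 6
pos 19 'e': at 7
pos 20 'd': at 8  ** P1@[18:20]
pos 21 'e': at 7 ·f
pos 22 'c': at 2 ·f
pos 23 'c': at 3
pos 24 'b': at 4
pos 25 'd': at 5  ** P0@[21:25],P3@[24:25]
pos 26 'e': at 7 ·f
pos 27 'c': at 2 ·f
pos 28 'c': at 3
pos 29 'b': at 4
pos 30 'd': at 5  ** P0@[26:30],P3@[29:30]
pos 31 'd': at 6 ·f
pos 32 'd': at 6 ·f
pos 33 'e': at 7
pos 34 'c': at 2 ·f
pos 35 'c': at 3
pos 36 'b': at 4
pos 37 'd': at 5  ** P0@[33:37],P3@[36:37]
pos 38 'b': at 12 ·f
pos 39 'd': at 13  ** P3@[38:39]
pos 40 'e': at 7 ·f
pos 41 'd': at 8  ** P1@[39:41]
pos 42 'd': at 6 ·f
pos 43 'a': at 9
pos 44 'd': at 10

Matches: [[4,3],[15,2],[20,1],[25,0],[25,3],[30,0],[30,3],[37,0],[37,3],[39,3],[41,1]]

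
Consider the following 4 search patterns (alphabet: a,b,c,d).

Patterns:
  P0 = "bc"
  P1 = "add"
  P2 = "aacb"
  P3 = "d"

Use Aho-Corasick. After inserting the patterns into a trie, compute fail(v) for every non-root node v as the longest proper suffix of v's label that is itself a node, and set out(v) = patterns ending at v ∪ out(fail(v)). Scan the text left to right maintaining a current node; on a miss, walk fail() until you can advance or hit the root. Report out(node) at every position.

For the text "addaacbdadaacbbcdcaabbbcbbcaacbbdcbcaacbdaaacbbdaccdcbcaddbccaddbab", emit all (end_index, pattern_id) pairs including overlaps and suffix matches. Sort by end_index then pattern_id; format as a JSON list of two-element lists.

Build automaton:
Trie nodes:
  n0 'ε': a→3 b→1 d→9
  n1 'b': c→2
  n2 'bc': ·  ←P0
  n3 'a': a→6 d→4
  n4 'ad': d→5
  n5 'add': ·  ←P1
  n6 'aa': c→7
  n7 'aac': b→8
  n8 'aacb': ·  ←P2
  n9 'd': ·  ←P3

Failure links (BFS by depth):
  fail(1) 'b': from fail(0)=0 chase 'b': 0 ⇒ 0;  out=∅∪out(0)=∅
  fail(3) 'a': from fail(0)=0 chase 'a': 0 ⇒ 0;  out=∅∪out(0)=∅
  fail(9) 'd': from fail(0)=0 chase 'd': 0 ⇒ 0;  out={3}∪out(0)={3}
  fail(2) 'bc': from fail(1)=0 chase 'c': 0 ⇒ 0;  out={0}∪out(0)={0}
  fail(4) 'ad': from fail(3)=0 chase 'd': 0 ⇒ 9;  out=∅∪out(9)={3}
  fail(6) 'aa': from fail(3)=0 chase 'a': 0 ⇒ 3;  out=∅∪out(3)=∅
  fail(5) 'add': from fail(4)=9 chase 'd': 9→0 ⇒ 9;  out={1}∪out(9)={1,3}
  fail(7) 'aac': from fail(6)=3 chase 'c': 3→0 ⇒ 0;  out=∅∪out(0)=∅
  fail(8) 'aacb': from fail(7)=0 chase 'b': 0 ⇒ 1;  out={2}∪out(1)={2}

Run:
[0] read 'a'  n0⇒n3
[1] read 'd'  n3⇒n4  emit P3@[1:1]
[2] read 'd'  n4⇒n5  emit P1@[0:2],P3@[2:2]
[3] read 'a'  n5⇒n3 (via fail)
[4] read 'a'  n3⇒n6
[5] read 'c'  n6⇒n7
[6] read 'b'  n7⇒n8  emit P2@[3:6]
[7] read 'd'  n8⇒n9 (via fail)  emit P3@[7:7]
[8] read 'a'  n9⇒n3 (via fail)
[9] read 'd'  n3⇒n4  emit P3@[9:9]
[10] read 'a'  n4⇒n3 (via fail)
[11] read 'a'  n3⇒n6
[12] read 'c'  n6⇒n7
[13] read 'b'  n7⇒n8  emit P2@[10:13]
[14] read 'b'  n8⇒n1 (via fail)
[15] read 'c'  n1⇒n2  emit P0@[14:15]
[16] read 'd'  n2⇒n9 (via fail)  emit P3@[16:16]
[17] read 'c'  n9⇒n0 (via fail)
[18] read 'a'  n0⇒n3
[19] read 'a'  n3⇒n6
[20] read 'b'  n6⇒n1 (via fail)
[21] read 'b'  n1⇒n1 (via fail)
[22] read 'b'  n1⇒n1 (via fail)
[23] read 'c'  n1⇒n2  emit P0@[22:23]
[24] read 'b'  n2⇒n1 (via fail)
[25] read 'b'  n1⇒n1 (via fail)
[26] read 'c'  n1⇒n2  emit P0@[25:26]
[27] read 'a'  n2⇒n3 (via fail)
[28] read 'a'  n3⇒n6
[29] read 'c'  n6⇒n7
[30] read 'b'  n7⇒n8  emit P2@[27:30]
[31] read 'b'  n8⇒n1 (via fail)
[32] read 'd'  n1⇒n9 (via fail)  emit P3@[32:32]
[33] read 'c'  n9⇒n0 (via fail)
[34] read 'b'  n0⇒n1
[35] read 'c'  n1⇒n2  emit P0@[34:35]
[36] read 'a'  n2⇒n3 (via fail)
[37] read 'a'  n3⇒n6
[38] read 'c'  n6⇒n7
[39] read 'b'  n7⇒n8  emit P2@[36:39]
[40] read 'd'  n8⇒n9 (via fail)  emit P3@[40:40]
[41] read 'a'  n9⇒n3 (via fail)
[42] read 'a'  n3⇒n6
[43] read 'a'  n6⇒n6 (via fail)
[44] read 'c'  n6⇒n7
[45] read 'b'  n7⇒n8  emit P2@[42:45]
[46] read 'b'  n8⇒n1 (via fail)
[47] read 'd'  n1⇒n9 (via fail)  emit P3@[47:47]
[48] read 'a'  n9⇒n3 (via fail)
[49] read 'c'  n3⇒n0 (via fail)
[50] read 'c'  n0⇒n0
[51] read 'd'  n0⇒n9  emit P3@[51:51]
[52] read 'c'  n9⇒n0 (via fail)
[53] read 'b'  n0⇒n1
[54] read 'c'  n1⇒n2  emit P0@[53:54]
[55] read 'a'  n2⇒n3 (via fail)
[56] read 'd'  n3⇒n4  emit P3@[56:56]
[57] read 'd'  n4⇒n5  emit P1@[55:57],P3@[57:57]
[58] read 'b'  n5⇒n1 (via fail)
[59] read 'c'  n1⇒n2  emit P0@[58:59]
[60] read 'c'  n2⇒n0 (via fail)
[61] read 'a'  n0⇒n3
[62] read 'd'  n3⇒n4  emit P3@[62:62]
[63] read 'd'  n4⇒n5  emit P1@[61:63],P3@[63:63]
[64] read 'b'  n5⇒n1 (via fail)
[65] read 'a'  n1⇒n3 (via fail)
[66] read 'b'  n3⇒n1 (via fail)

Matches: [[1,3],[2,1],[2,3],[6,2],[7,3],[9,3],[13,2],[15,0],[16,3],[23,0],[26,0],[30,2],[32,3],[35,0],[39,2],[40,3],[45,2],[47,3],[51,3],[54,0],[56,3],[57,1],[57,3],[59,0],[62,3],[63,1],[63,3]]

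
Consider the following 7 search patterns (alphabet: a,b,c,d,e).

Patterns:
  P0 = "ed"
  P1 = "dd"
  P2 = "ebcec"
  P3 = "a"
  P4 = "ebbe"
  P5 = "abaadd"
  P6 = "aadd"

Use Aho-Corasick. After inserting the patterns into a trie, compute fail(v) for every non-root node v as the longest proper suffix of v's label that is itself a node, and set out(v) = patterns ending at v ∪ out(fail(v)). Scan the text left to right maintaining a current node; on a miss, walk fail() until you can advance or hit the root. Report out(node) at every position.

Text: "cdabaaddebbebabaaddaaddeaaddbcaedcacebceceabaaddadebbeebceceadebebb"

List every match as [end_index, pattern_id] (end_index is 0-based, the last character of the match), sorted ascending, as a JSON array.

Build:
Trie (insert patterns):
  n0 'ε': a→9 d→3 e→1
  n1 'e': b→5 d→2
  n2 'ed': ·  ←P0
  n3 'd': d→4
  n4 'dd': ·  ←P1
  n5 'eb': b→10 c→6
  n6 'ebc': e→7
  n7 'ebce': c→8
  n8 'ebcec': ·  ←P2
  n9 'a': a→17 b→12  ←P3
  n10 'ebb': e→11
  n11 'ebbe': ·  ←P4
  n12 'ab': a→13
  n13 'aba': a→14
  n14 'abaa': d→15
  n15 'abaad': d→16
  n16 'abaadd': ·  ←P5
  n17 'aa': d→18
  n18 'aad': d→19
  n19 'aadd': ·  ←P6

Failure links (BFS by depth):
  fail(1) 'e': from fail(0)=0 chase 'e': 0 ⇒ 0;  out=∅∪out(0)=∅
  fail(3) 'd': from fail(0)=0 chase 'd': 0 ⇒ 0;  out=∅∪out(0)=∅
  fail(9) 'a': from fail(0)=0 chase 'a': 0 ⇒ 0;  out={3}∪out(0)={3}
  fail(2) 'ed': from fail(1)=0 chase 'd': 0 ⇒ 3;  out={0}∪out(3)={0}
  fail(4) 'dd': from fail(3)=0 chase 'd': 0 ⇒ 3;  out={1}∪out(3)={1}
  fail(5) 'eb': from fail(1)=0 chase 'b': 0 ⇒ 0;  out=∅∪out(0)=∅
  fail(12) 'ab': from fail(9)=0 chase 'b': 0 ⇒ 0;  out=∅∪out(0)=∅
  fail(17) 'aa': from fail(9)=0 chase 'a': 0 ⇒ 9;  out=∅∪out(9)={3}
  fail(6) 'ebc': from fail(5)=0 chase 'c': 0 ⇒ 0;  out=∅∪out(0)=∅
  fail(10) 'ebb': from fail(5)=0 chase 'b': 0 ⇒ 0;  out=∅∪out(0)=∅
  fail(13) 'aba': from fail(12)=0 chase 'a': 0 ⇒ 9;  out=∅∪out(9)={3}
  fail(18) 'aad': from fail(17)=9 chase 'd': 9→0 ⇒ 3;  out=∅∪out(3)=∅
  fail(7) 'ebce': from fail(6)=0 chase 'e': 0 ⇒ 1;  out=∅∪out(1)=∅
  fail(11) 'ebbe': from fail(10)=0 chase 'e': 0 ⇒ 1;  out={4}∪out(1)={4}
  fail(14) 'abaa': from fail(13)=9 chase 'a': 9 ⇒ 17;  out=∅∪out(17)={3}
  fail(19) 'aadd': from fail(18)=3 chase 'd': 3 ⇒ 4;  out={6}∪out(4)={1,6}
  fail(8) 'ebcec': from fail(7)=1 chase 'c': 1→0 ⇒ 0;  out={2}∪out(0)={2}
  fail(15) 'abaad': from fail(14)=17 chase 'd': 17 ⇒ 18;  out=∅∪out(18)=∅
  fail(16) 'abaadd': from fail(15)=18 chase 'd': 18 ⇒ 19;  out={5}∪out(19)={1,5,6}

Scan:
i=0 'c': node 0→0
i=1 'd': node 0→3
i=2 'a': node 3→9 (via fail)  → match P3@[2:2]
i=3 'b': node 9→12
i=4 'a': node 12→13  → match P3@[4:4]
i=5 'a': node 13→14  → match P3@[5:5]
i=6 'd': node 14→15
i=7 'd': node 15→16  → match P1@[6:7],P5@[2:7],P6@[4:7]
i=8 'e': node 16→1 (via fail)
i=9 'b': node 1→5
i=10 'b': node 5→10
i=11 'e': node 10→11  → match P4@[8:11]
i=12 'b': node 11→5 (via fail)
i=13 'a': node 5→9 (via fail)  → match P3@[13:13]
i=14 'b': node 9→12
i=15 'a': node 12→13  → match P3@[15:15]
i=16 'a': node 13→14  → match P3@[16:16]
i=17 'd': node 14→15
i=18 'd': node 15→16  → match P1@[17:18],P5@[13:18],P6@[15:18]
i=19 'a': node 16→9 (via fail)  → match P3@[19:19]
i=20 'a': node 9→17  → match P3@[20:20]
i=21 'd': node 17→18
i=22 'd': node 18→19  → match P1@[21:22],P6@[19:22]
i=23 'e': node 19→1 (via fail)
i=24 'a': node 1→9 (via fail)  → match P3@[24:24]
i=25 'a': node 9→17  → match P3@[25:25]
i=26 'd': node 17→18
i=27 'd': node 18→19  → match P1@[26:27],P6@[24:27]
i=28 'b': node 19→0 (via fail)
i=29 'c': node 0→0
i=30 'a': node 0→9  → match P3@[30:30]
i=31 'e': node 9→1 (via fail)
i=32 'd': node 1→2  → match P0@[31:32]
i=33 'c': node 2→0 (via fail)
i=34 'a': node 0→9  → match P3@[34:34]
i=35 'c': node 9→0 (via fail)
i=36 'e': node 0→1
i=37 'b': node 1→5
i=38 'c': node 5→6
i=39 'e': node 6→7
i=40 'c': node 7→8  → match P2@[36:40]
i=41 'e': node 8→1 (via fail)
i=42 'a': node 1→9 (via fail)  → match P3@[42:42]
i=43 'b': node 9→12
i=44 'a': node 12→13  → match P3@[44:44]
i=45 'a': node 13→14  → match P3@[45:45]
i=46 'd': node 14→15
i=47 'd': node 15→16  → match P1@[46:47],P5@[42:47],P6@[44:47]
i=48 'a': node 16→9 (via fail)  → match P3@[48:48]
i=49 'd': node 9→3 (via fail)
i=50 'e': node 3→1 (via fail)
i=51 'b': node 1→5
i=52 'b': node 5→10
i=53 'e': node 10→11  → match P4@[50:53]
i=54 'e': node 11→1 (via fail)
i=55 'b': node 1→5
i=56 'c': node 5→6
i=57 'e': node 6→7
i=58 'c': node 7→8  → match P2@[54:58]
i=59 'e': node 8→1 (via fail)
i=60 'a': node 1→9 (via fail)  → match P3@[60:60]
i=61 'd': node 9→3 (via fail)
i=62 'e': node 3→1 (via fail)
i=63 'b': node 1→5
i=64 'e': node 5→1 (via fail)
i=65 'b': node 1→5
i=66 'b': node 5→10

Result: [[2,3],[4,3],[5,3],[7,1],[7,5],[7,6],[11,4],[13,3],[15,3],[16,3],[18,1],[18,5],[18,6],[19,3],[20,3],[22,1],[22,6],[24,3],[25,3],[27,1],[27,6],[30,3],[32,0],[34,3],[40,2],[42,3],[44,3],[45,3],[47,1],[47,5],[47,6],[48,3],[53,4],[58,2],[60,3]]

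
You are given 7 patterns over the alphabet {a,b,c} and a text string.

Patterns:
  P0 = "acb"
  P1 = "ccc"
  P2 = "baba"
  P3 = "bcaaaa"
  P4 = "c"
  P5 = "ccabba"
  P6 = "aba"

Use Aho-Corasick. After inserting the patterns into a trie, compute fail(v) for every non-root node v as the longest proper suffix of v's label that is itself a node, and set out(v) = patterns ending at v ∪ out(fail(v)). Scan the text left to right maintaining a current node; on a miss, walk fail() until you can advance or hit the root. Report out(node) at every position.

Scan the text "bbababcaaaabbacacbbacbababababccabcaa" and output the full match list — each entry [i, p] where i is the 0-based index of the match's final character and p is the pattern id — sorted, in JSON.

Build automaton:
Trie nodes:
  0='ε' goto a→1 b→7 c→4
  1='a' goto b→20 c→2
  2='ac' goto b→3
  3='acb' goto ·  [P0 ends]
  4='c' goto c→5  [P4 ends]
  5='cc' goto a→16 c→6
  6='ccc' goto ·  [P1 ends]
  7='b' goto a→8 c→11
  8='ba' goto b→9
  9='bab' goto a→10
  10='baba' goto ·  [P2 ends]
  11='bc' goto a→12
  12='bca' goto a→13
  13='bcaa' goto a→14
  14='bcaaa' goto a→15
  15='bcaaaa' goto ·  [P3 ends]
  16='cca' goto b→17
  17='ccab' goto b→18
  18='ccabb' goto a→19
  19='ccabba' goto ·  [P5 ends]
  20='ab' goto a→21
  21='aba' goto ·  [P6 ends]

BFS fail/out derivation:
  fail(1) 'a': from fail(0)=0 chase 'a': 0 ⇒ 0;  out=∅∪out(0)=∅
  fail(4) 'c': from fail(0)=0 chase 'c': 0 ⇒ 0;  out={4}∪out(0)={4}
  fail(7) 'b': from fail(0)=0 chase 'b': 0 ⇒ 0;  out=∅∪out(0)=∅
  fail(2) 'ac': from fail(1)=0 chase 'c': 0 ⇒ 4;  out=∅∪out(4)={4}
  fail(5) 'cc': from fail(4)=0 chase 'c': 0 ⇒ 4;  out=∅∪out(4)={4}
  fail(8) 'ba': from fail(7)=0 chase 'a': 0 ⇒ 1;  out=∅∪out(1)=∅
  fail(11) 'bc': from fail(7)=0 chase 'c': 0 ⇒ 4;  out=∅∪out(4)={4}
  fail(20) 'ab': from fail(1)=0 chase 'b': 0 ⇒ 7;  out=∅∪out(7)=∅
  fail(3) 'acb': from fail(2)=4 chase 'b': 4→0 ⇒ 7;  out={0}∪out(7)={0}
  fail(6) 'ccc': from fail(5)=4 chase 'c': 4 ⇒ 5;  out={1}∪out(5)={1,4}
  fail(9) 'bab': from fail(8)=1 chase 'b': 1 ⇒ 20;  out=∅∪out(20)=∅
  fail(12) 'bca': from fail(11)=4 chase 'a': 4→0 ⇒ 1;  out=∅∪out(1)=∅
  fail(16) 'cca': from fail(5)=4 chase 'a': 4→0 ⇒ 1;  out=∅∪out(1)=∅
  fail(21) 'aba': from fail(20)=7 chase 'a': 7 ⇒ 8;  out={6}∪out(8)={6}
  fail(10) 'baba': from fail(9)=20 chase 'a': 20 ⇒ 21;  out={2}∪out(21)={2,6}
  fail(13) 'bcaa': from fail(12)=1 chase 'a': 1→0 ⇒ 1;  out=∅∪out(1)=∅
  fail(17) 'ccab': from fail(16)=1 chase 'b': 1 ⇒ 20;  out=∅∪out(20)=∅
  fail(14) 'bcaaa': from fail(13)=1 chase 'a': 1→0 ⇒ 1;  out=∅∪out(1)=∅
  fail(18) 'ccabb': from fail(17)=20 chase 'b': 20→7→0 ⇒ 7;  out=∅∪out(7)=∅
  fail(15) 'bcaaaa': from fail(14)=1 chase 'a': 1→0 ⇒ 1;  out={3}∪out(1)={3}
  fail(19) 'ccabba': from fail(18)=7 chase 'a': 7 ⇒ 8;  out={5}∪out(8)={5}

Scan:
i=0 'b': node 0→7
i=1 'b': node 7→7 (via fail)
i=2 'a': node 7→8
i=3 'b': node 8→9
i=4 'a': node 9→10  → match P2@[1:4],P6@[2:4]
i=5 'b': node 10→9 (via fail)
i=6 'c': node 9→11 (via fail)  → match P4@[6:6]
i=7 'a': node 11→12
i=8 'a': node 12→13
i=9 'a': node 13→14
i=10 'a': node 14→15  → match P3@[5:10]
i=11 'b': node 15→20 (via fail)
i=12 'b': node 20→7 (via fail)
i=13 'a': node 7→8
i=14 'c': node 8→2 (via fail)  → match P4@[14:14]
i=15 'a': node 2→1 (via fail)
i=16 'c': node 1→2  → match P4@[16:16]
i=17 'b': node 2→3  → match P0@[15:17]
i=18 'b': node 3→7 (via fail)
i=19 'a': node 7→8
i=20 'c': node 8→2 (via fail)  → match P4@[20:20]
i=21 'b': node 2→3  → match P0@[19:21]
i=22 'a': node 3→8 (via fail)
i=23 'b': node 8→9
i=24 'a': node 9→10  → match P2@[21:24],P6@[22:24]
i=25 'b': node 10→9 (via fail)
i=26 'a': node 9→10  → match P2@[23:26],P6@[24:26]
i=27 'b': node 10→9 (via fail)
i=28 'a': node 9→10  → match P2@[25:28],P6@[26:28]
i=29 'b': node 10→9 (via fail)
i=30 'c': node 9→11 (via fail)  → match P4@[30:30]
i=31 'c': node 11→5 (via fail)  → match P4@[31:31]
i=32 'a': node 5→16
i=33 'b': node 16→17
i=34 'c': node 17→11 (via fail)  → match P4@[34:34]
i=35 'a': node 11→12
i=36 'a': node 12→13

All matches (sorted): [[4,2],[4,6],[6,4],[10,3],[14,4],[16,4],[17,0],[20,4],[21,0],[24,2],[24,6],[26,2],[26,6],[28,2],[28,6],[30,4],[31,4],[34,4]]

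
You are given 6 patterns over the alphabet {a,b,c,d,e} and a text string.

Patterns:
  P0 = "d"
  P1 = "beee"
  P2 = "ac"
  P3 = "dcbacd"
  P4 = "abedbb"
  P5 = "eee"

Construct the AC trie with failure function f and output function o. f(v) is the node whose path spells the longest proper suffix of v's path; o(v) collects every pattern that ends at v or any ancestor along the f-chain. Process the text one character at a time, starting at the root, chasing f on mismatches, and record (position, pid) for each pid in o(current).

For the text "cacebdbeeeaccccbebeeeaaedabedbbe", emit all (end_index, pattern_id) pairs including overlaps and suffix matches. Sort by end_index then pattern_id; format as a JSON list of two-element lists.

Build:
Trie nodes:
  n0 'ε': a→6 b→2 d→1 e→18
  n1 'd': c→8  ←P0
  n2 'b': e→3
  n3 'be': e→4
  n4 'bee': e→5
  n5 'beee': ·  ←P1
  n6 'a': b→13 c→7
  n7 'ac': ·  ←P2
  n8 'dc': b→9
  n9 'dcb': a→10
  n10 'dcba': c→11
  n11 'dcbac': d→12
  n12 'dcbacd': ·  ←P3
  n13 'ab': e→14
  n14 'abe': d→15
  n15 'abed': b→16
  n16 'abedb': b→17
  n17 'abedbb': ·  ←P4
  n18 'e': e→19
  n19 'ee': e→20
  n20 'eee': ·  ←P5

BFS fail/out derivation:
  fail(1) 'd': from fail(0)=0 chase 'd': 0 ⇒ 0;  out={0}∪out(0)={0}
  fail(2) 'b': from fail(0)=0 chase 'b': 0 ⇒ 0;  out=∅∪out(0)=∅
  fail(6) 'a': from fail(0)=0 chase 'a': 0 ⇒ 0;  out=∅∪out(0)=∅
  fail(18) 'e': from fail(0)=0 chase 'e': 0 ⇒ 0;  out=∅∪out(0)=∅
  fail(3) 'be': from fail(2)=0 chase 'e': 0 ⇒ 18;  out=∅∪out(18)=∅
  fail(7) 'ac': from fail(6)=0 chase 'c': 0 ⇒ 0;  out={2}∪out(0)={2}
  fail(8) 'dc': from fail(1)=0 chase 'c': 0 ⇒ 0;  out=∅∪out(0)=∅
  fail(13) 'ab': from fail(6)=0 chase 'b': 0 ⇒ 2;  out=∅∪out(2)=∅
  fail(19) 'ee': from fail(18)=0 chase 'e': 0 ⇒ 18;  out=∅∪out(18)=∅
  fail(4) 'bee': from fail(3)=18 chase 'e': 18 ⇒ 19;  out=∅∪out(19)=∅
  fail(9) 'dcb': from fail(8)=0 chase 'b': 0 ⇒ 2;  out=∅∪out(2)=∅
  fail(14) 'abe': from fail(13)=2 chase 'e': 2 ⇒ 3;  out=∅∪out(3)=∅
  fail(20) 'eee': from fail(19)=18 chase 'e': 18 ⇒ 19;  out={5}∪out(19)={5}
  fail(5) 'beee': from fail(4)=19 chase 'e': 19 ⇒ 20;  out={1}∪out(20)={1,5}
  fail(10) 'dcba': from fail(9)=2 chase 'a': 2→0 ⇒ 6;  out=∅∪out(6)=∅
  fail(15) 'abed': from fail(14)=3 chase 'd': 3→18→0 ⇒ 1;  out=∅∪out(1)={0}
  fail(11) 'dcbac': from fail(10)=6 chase 'c': 6 ⇒ 7;  out=∅∪out(7)={2}
  fail(16) 'abedb': from fail(15)=1 chase 'b': 1→0 ⇒ 2;  out=∅∪out(2)=∅
  fail(12) 'dcbacd': from fail(11)=7 chase 'd': 7→0 ⇒ 1;  out={3}∪out(1)={0,3}
  fail(17) 'abedbb': from fail(16)=2 chase 'b': 2→0 ⇒ 2;  out={4}∪out(2)={4}

Scan:
pos 0 'c': at 0
pos 1 'a': at 6
pos 2 'c': at 7  ** P2@[1:2]
pos 3 'e': at 18 ·f
pos 4 'b': at 2 ·f
pos 5 'd': at 1 ·f  ** P0@[5:5]
pos 6 'b': at 2 ·f
pos 7 'e': at 3
pos 8 'e': at 4
pos 9 'e': at 5  ** P1@[6:9],P5@[7:9]
pos 10 'a': at 6 ·f
pos 11 'c': at 7  ** P2@[10:11]
pos 12 'c': at 0 ·f
pos 13 'c': at 0
pos 14 'c': at 0
pos 15 'b': at 2
pos 16 'e': at 3
pos 17 'b': at 2 ·f
pos 18 'e': at 3
pos 19 'e': at 4
pos 20 'e': at 5  ** P1@[17:20],P5@[18:20]
pos 21 'a': at 6 ·f
pos 22 'a': at 6 ·f
pos 23 'e': at 18 ·f
pos 24 'd': at 1 ·f  ** P0@[24:24]
pos 25 'a': at 6 ·f
pos 26 'b': at 13
pos 27 'e': at 14
pos 28 'd': at 15  ** P0@[28:28]
pos 29 'b': at 16
pos 30 'b': at 17  ** P4@[25:30]
pos 31 'e': at 3 ·f

All matches (sorted): [[2,2],[5,0],[9,1],[9,5],[11,2],[20,1],[20,5],[24,0],[28,0],[30,4]]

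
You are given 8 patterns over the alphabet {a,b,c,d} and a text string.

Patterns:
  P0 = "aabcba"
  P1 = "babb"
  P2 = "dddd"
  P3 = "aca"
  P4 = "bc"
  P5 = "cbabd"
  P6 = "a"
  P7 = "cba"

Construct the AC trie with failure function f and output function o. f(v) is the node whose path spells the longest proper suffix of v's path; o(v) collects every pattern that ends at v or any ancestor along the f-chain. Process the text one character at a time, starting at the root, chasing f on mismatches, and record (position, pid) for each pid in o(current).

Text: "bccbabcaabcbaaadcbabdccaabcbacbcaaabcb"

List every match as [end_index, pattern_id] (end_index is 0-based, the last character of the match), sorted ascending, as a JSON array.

Build automaton:
Trie (insert patterns):
  0='ε' goto a→1 b→7 c→18 d→11
  1='a' goto a→2 c→15  ←P6
  2='aa' goto b→3
  3='aab' goto c→4
  4='aabc' goto b→5
  5='aabcb' goto a→6
  6='aabcba' goto ·  ←P0
  7='b' goto a→8 c→17
  8='ba' goto b→9
  9='bab' goto b→10
  10='babb' goto ·  ←P1
  11='d' goto d→12
  12='dd' goto d→13
  13='ddd' goto d→14
  14='dddd' goto ·  ←P2
  15='ac' goto a→16
  16='aca' goto ·  ←P3
  17='bc' goto ·  ←P4
  18='c' goto b→19
  19='cb' goto a→20
  20='cba' goto b→21  ←P7
  21='cbab' goto d→22
  22='cbabd' goto ·  ←P5

Failure links (BFS by depth):
  n1('a'): parent n0 fail=0; on 'a' 0 → fail=0;  out {6}∪∅={6}
  n7('b'): parent n0 fail=0; on 'b' 0 → fail=0;  out ∅∪∅=∅
  n11('d'): parent n0 fail=0; on 'd' 0 → fail=0;  out ∅∪∅=∅
  n18('c'): parent n0 fail=0; on 'c' 0 → fail=0;  out ∅∪∅=∅
  n2('aa'): parent n1 fail=0; on 'a' 0 → fail=1;  out ∅∪{6}={6}
  n8('ba'): parent n7 fail=0; on 'a' 0 → fail=1;  out ∅∪{6}={6}
  n12('dd'): parent n11 fail=0; on 'd' 0 → fail=11;  out ∅∪∅=∅
  n15('ac'): parent n1 fail=0; on 'c' 0 → fail=18;  out ∅∪∅=∅
  n17('bc'): parent n7 fail=0; on 'c' 0 → fail=18;  out {4}∪∅={4}
  n19('cb'): parent n18 fail=0; on 'b' 0 → fail=7;  out ∅∪∅=∅
  n3('aab'): parent n2 fail=1; on 'b' 1→0 → fail=7;  out ∅∪∅=∅
  n9('bab'): parent n8 fail=1; on 'b' 1→0 → fail=7;  out ∅∪∅=∅
  n13('ddd'): parent n12 fail=11; on 'd' 11 → fail=12;  out ∅∪∅=∅
  n16('aca'): parent n15 fail=18; on 'a' 18→0 → fail=1;  out {3}∪{6}={3,6}
  n20('cba'): parent n19 fail=7; on 'a' 7 → fail=8;  out {7}∪{6}={6,7}
  n4('aabc'): parent n3 fail=7; on 'c' 7 → fail=17;  out ∅∪{4}={4}
  n10('babb'): parent n9 fail=7; on 'b' 7→0 → fail=7;  out {1}∪∅={1}
  n14('dddd'): parent n13 fail=12; on 'd' 12 → fail=13;  out {2}∪∅={2}
  n21('cbab'): parent n20 fail=8; on 'b' 8 → fail=9;  out ∅∪∅=∅
  n5('aabcb'): parent n4 fail=17; on 'b' 17→18 → fail=19;  out ∅∪∅=∅
  n22('cbabd'): parent n21 fail=9; on 'd' 9→7→0 → fail=11;  out {5}∪∅={5}
  n6('aabcba'): parent n5 fail=19; on 'a' 19 → fail=20;  out {0}∪{6,7}={0,6,7}

Text stream:
i=0 'b': node 0→7
i=1 'c': node 7→17  ** P4@[0:1]
i=2 'c': node 17→18 ·f
i=3 'b': node 18→19
i=4 'a': node 19→20  ** P6@[4:4],P7@[2:4]
i=5 'b': node 20→21
i=6 'c': node 21→17 ·f  ** P4@[5:6]
i=7 'a': node 17→1 ·f  ** P6@[7:7]
i=8 'a': node 1→2  ** P6@[8:8]
i=9 'b': node 2→3
i=10 'c': node 3→4  ** P4@[9:10]
i=11 'b': node 4→5
i=12 'a': node 5→6  ** P0@[7:12],P6@[12:12],P7@[10:12]
i=13 'a': node 6→2 ·f  ** P6@[13:13]
i=14 'a': node 2→2 ·f  ** P6@[14:14]
i=15 'd': node 2→11 ·f
i=16 'c': node 11→18 ·f
i=17 'b': node 18→19
i=18 'a': node 19→20  ** P6@[18:18],P7@[16:18]
i=19 'b': node 20→21
i=20 'd': node 21→22  ** P5@[16:20]
i=21 'c': node 22→18 ·f
i=22 'c': node 18→18 ·f
i=23 'a': node 18→1 ·f  ** P6@[23:23]
i=24 'a': node 1→2  ** P6@[24:24]
i=25 'b': node 2→3
i=26 'c': node 3→4  ** P4@[25:26]
i=27 'b': node 4→5
i=28 'a': node 5→6  ** P0@[23:28],P6@[28:28],P7@[26:28]
i=29 'c': node 6→15 ·f
i=30 'b': node 15→19 ·f
i=31 'c': node 19→17 ·f  ** P4@[30:31]
i=32 'a': node 17→1 ·f  ** P6@[32:32]
i=33 'a': node 1→2  ** P6@[33:33]
i=34 'a': node 2→2 ·f  ** P6@[34:34]
i=35 'b': node 2→3
i=36 'c': node 3→4  ** P4@[35:36]
i=37 'b': node 4→5

Matches: [[1,4],[4,6],[4,7],[6,4],[7,6],[8,6],[10,4],[12,0],[12,6],[12,7],[13,6],[14,6],[18,6],[18,7],[20,5],[23,6],[24,6],[26,4],[28,0],[28,6],[28,7],[31,4],[32,6],[33,6],[34,6],[36,4]]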